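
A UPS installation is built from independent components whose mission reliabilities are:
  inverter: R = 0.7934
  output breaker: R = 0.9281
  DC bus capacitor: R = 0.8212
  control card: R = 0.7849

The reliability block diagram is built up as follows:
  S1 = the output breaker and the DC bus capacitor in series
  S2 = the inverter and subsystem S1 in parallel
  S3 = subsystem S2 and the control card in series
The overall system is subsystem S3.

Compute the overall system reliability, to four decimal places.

Series (output breaker and DC bus capacitor): 0.928100 × 0.821200 = 0.762156
Parallel (inverter and [0.762156]): 1 − (1 − 0.793400)(1 − 0.762156) = 0.950861
Series ([0.950861] and control card): 0.950861 × 0.784900 = 0.7463

0.7463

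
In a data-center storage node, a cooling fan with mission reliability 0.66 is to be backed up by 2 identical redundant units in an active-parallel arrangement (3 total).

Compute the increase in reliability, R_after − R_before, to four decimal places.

0.3007

R_before = 0.66
R_after = 1 − (1 − 0.66)^3 = 0.9607
ΔR = 0.9607 − 0.66 = 0.3007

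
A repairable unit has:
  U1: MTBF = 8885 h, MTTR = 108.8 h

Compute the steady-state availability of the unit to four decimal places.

0.9879

A(U1) = MTBF/(MTBF+MTTR) = 8885/(8885+108.8) = 0.9879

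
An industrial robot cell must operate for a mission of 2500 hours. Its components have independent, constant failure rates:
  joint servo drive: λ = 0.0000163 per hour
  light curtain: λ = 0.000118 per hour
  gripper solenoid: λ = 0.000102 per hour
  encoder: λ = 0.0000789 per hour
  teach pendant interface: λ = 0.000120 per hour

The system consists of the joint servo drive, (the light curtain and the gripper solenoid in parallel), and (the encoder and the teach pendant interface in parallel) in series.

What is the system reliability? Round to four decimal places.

0.8629

R(joint servo drive) = exp(−0.0000163 × 2500) = 0.960069
R(light curtain) = exp(−0.000118 × 2500) = 0.744532
R(gripper solenoid) = exp(−0.000102 × 2500) = 0.774916
R(encoder) = exp(−0.0000789 × 2500) = 0.820985
R(teach pendant interface) = exp(−0.000120 × 2500) = 0.740818
Parallel (light curtain and gripper solenoid): 1 − (1 − 0.744532)(1 − 0.774916) = 0.942498
Parallel (encoder and teach pendant interface): 1 − (1 − 0.820985)(1 − 0.740818) = 0.953603
Series (joint servo drive, [0.942498], and [0.953603]): 0.960069 × 0.942498 × 0.953603 = 0.8629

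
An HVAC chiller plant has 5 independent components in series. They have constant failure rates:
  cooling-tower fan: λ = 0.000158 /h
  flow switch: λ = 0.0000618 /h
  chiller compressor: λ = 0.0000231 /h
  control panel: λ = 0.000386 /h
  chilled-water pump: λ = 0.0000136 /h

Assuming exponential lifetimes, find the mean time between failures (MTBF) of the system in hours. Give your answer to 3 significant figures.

1560

Series of exponential components: λ_sys = Σ λ_i
λ_sys = 0.000158 + 0.0000618 + 0.0000231 + 0.000386 + 0.0000136 = 6.4250e-04 /h
MTBF = 1 / λ_sys = 1560 h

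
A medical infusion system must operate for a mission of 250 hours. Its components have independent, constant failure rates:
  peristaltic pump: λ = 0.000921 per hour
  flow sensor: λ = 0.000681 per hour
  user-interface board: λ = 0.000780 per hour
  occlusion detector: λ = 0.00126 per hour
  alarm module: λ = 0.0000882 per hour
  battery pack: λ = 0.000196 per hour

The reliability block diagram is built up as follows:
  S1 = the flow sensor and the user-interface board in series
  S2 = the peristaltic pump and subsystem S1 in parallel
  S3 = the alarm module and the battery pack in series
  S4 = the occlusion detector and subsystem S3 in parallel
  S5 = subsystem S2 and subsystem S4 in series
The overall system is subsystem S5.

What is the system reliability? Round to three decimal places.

0.920

R(peristaltic pump) = exp(−0.000921 × 250) = 0.79433
R(flow sensor) = exp(−0.000681 × 250) = 0.84345
R(user-interface board) = exp(−0.000780 × 250) = 0.82283
R(occlusion detector) = exp(−0.00126 × 250) = 0.72979
R(alarm module) = exp(−0.0000882 × 250) = 0.97819
R(battery pack) = exp(−0.000196 × 250) = 0.95218
Series (flow sensor and user-interface board): 0.84345 × 0.82283 = 0.69402
Parallel (peristaltic pump and [0.69402]): 1 − (1 − 0.79433)(1 − 0.69402) = 0.93707
Series (alarm module and battery pack): 0.97819 × 0.95218 = 0.93141
Parallel (occlusion detector and [0.93141]): 1 − (1 − 0.72979)(1 − 0.93141) = 0.98147
Series ([0.93707] and [0.98147]): 0.93707 × 0.98147 = 0.920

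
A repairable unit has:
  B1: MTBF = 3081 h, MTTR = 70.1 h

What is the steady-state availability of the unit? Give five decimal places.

0.97775

A(B1) = MTBF/(MTBF+MTTR) = 3081/(3081+70.1) = 0.97775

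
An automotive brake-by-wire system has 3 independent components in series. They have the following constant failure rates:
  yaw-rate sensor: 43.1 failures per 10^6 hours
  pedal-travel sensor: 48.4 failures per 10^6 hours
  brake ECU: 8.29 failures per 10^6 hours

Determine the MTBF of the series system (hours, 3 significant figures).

10000

Series of exponential components: λ_sys = Σ λ_i
λ_sys = 0.0000431 + 0.0000484 + 0.00000829 = 9.9790e-05 /h
MTBF = 1 / λ_sys = 10000 h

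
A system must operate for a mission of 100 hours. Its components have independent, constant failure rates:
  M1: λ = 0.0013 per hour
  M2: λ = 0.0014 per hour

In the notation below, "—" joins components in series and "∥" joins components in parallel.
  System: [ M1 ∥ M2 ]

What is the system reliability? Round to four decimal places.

R(M1) = exp(−0.0013 × 100) = 0.878095
R(M2) = exp(−0.0014 × 100) = 0.869358
Parallel (M1 and M2): 1 − (1 − 0.878095)(1 − 0.869358) = 0.9841

0.9841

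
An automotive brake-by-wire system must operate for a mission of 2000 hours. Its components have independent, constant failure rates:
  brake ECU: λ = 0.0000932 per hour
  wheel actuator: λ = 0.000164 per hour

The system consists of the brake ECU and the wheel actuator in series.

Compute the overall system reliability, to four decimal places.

0.5979

R(brake ECU) = exp(−0.0000932 × 2000) = 0.829942
R(wheel actuator) = exp(−0.000164 × 2000) = 0.720363
Series (brake ECU and wheel actuator): 0.829942 × 0.720363 = 0.5979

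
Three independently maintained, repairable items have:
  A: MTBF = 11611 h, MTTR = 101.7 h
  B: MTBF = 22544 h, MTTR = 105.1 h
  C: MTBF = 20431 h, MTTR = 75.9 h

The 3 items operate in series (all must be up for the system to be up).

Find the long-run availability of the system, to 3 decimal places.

A(A) = MTBF/(MTBF+MTTR) = 11611/(11611+101.7) = 0.991317
A(B) = MTBF/(MTBF+MTTR) = 22544/(22544+105.1) = 0.995360
A(C) = MTBF/(MTBF+MTTR) = 20431/(20431+75.9) = 0.996299
Series availability: 0.991317 × 0.995360 × 0.996299 = 0.983

0.983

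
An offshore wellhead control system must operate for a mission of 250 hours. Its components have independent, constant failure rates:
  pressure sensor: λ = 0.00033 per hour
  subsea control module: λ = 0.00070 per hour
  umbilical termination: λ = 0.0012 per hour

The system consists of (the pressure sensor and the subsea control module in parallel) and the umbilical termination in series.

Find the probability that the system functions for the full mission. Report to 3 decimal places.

R(pressure sensor) = exp(−0.00033 × 250) = 0.92081
R(subsea control module) = exp(−0.00070 × 250) = 0.83946
R(umbilical termination) = exp(−0.0012 × 250) = 0.74082
Parallel (pressure sensor and subsea control module): 1 − (1 − 0.92081)(1 − 0.83946) = 0.98729
Series ([0.98729] and umbilical termination): 0.98729 × 0.74082 = 0.731

0.731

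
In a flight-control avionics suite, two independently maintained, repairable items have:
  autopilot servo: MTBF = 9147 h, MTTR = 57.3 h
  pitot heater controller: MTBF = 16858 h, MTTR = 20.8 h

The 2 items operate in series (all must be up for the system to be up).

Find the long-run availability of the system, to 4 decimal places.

A(autopilot servo) = MTBF/(MTBF+MTTR) = 9147/(9147+57.3) = 0.993775
A(pitot heater controller) = MTBF/(MTBF+MTTR) = 16858/(16858+20.8) = 0.998768
Series availability: 0.993775 × 0.998768 = 0.9926

0.9926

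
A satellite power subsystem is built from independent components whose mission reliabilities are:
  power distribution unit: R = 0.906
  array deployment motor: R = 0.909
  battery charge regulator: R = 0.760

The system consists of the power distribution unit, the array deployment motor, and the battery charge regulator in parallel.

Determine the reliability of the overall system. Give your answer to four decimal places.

Parallel (power distribution unit, array deployment motor, and battery charge regulator): 1 − (1 − 0.906000)(1 − 0.909000)(1 − 0.760000) = 0.9979

0.9979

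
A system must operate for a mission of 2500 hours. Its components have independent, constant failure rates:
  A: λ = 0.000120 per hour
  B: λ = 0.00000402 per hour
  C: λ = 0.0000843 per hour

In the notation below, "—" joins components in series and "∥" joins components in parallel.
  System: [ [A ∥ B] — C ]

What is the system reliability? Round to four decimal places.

0.8079

R(A) = exp(−0.000120 × 2500) = 0.740818
R(B) = exp(−0.00000402 × 2500) = 0.990000
R(C) = exp(−0.0000843 × 2500) = 0.809977
Parallel (A and B): 1 − (1 − 0.740818)(1 − 0.990000) = 0.997408
Series ([0.997408] and C): 0.997408 × 0.809977 = 0.8079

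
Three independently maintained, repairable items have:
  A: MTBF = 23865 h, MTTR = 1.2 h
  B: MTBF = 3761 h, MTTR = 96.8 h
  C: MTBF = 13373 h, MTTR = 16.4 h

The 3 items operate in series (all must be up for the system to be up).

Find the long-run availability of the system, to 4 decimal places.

A(A) = MTBF/(MTBF+MTTR) = 23865/(23865+1.2) = 0.999950
A(B) = MTBF/(MTBF+MTTR) = 3761/(3761+96.8) = 0.974908
A(C) = MTBF/(MTBF+MTTR) = 13373/(13373+16.4) = 0.998775
Series availability: 0.999950 × 0.974908 × 0.998775 = 0.9737

0.9737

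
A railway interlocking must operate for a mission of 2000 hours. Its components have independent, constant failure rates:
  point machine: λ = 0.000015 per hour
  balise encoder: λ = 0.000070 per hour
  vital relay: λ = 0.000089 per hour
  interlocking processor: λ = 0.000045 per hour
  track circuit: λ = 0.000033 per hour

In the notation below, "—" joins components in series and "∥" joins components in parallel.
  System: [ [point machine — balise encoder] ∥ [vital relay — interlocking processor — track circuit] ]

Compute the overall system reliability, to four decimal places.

R(point machine) = exp(−0.000015 × 2000) = 0.970446
R(balise encoder) = exp(−0.000070 × 2000) = 0.869358
R(vital relay) = exp(−0.000089 × 2000) = 0.836942
R(interlocking processor) = exp(−0.000045 × 2000) = 0.913931
R(track circuit) = exp(−0.000033 × 2000) = 0.936131
Series (point machine and balise encoder): 0.970446 × 0.869358 = 0.843665
Series (vital relay, interlocking processor, and track circuit): 0.836942 × 0.913931 × 0.936131 = 0.716053
Parallel ([0.843665] and [0.716053]): 1 − (1 − 0.843665)(1 − 0.716053) = 0.9556

0.9556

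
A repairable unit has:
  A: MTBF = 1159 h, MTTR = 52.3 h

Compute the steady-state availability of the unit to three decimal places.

A(A) = MTBF/(MTBF+MTTR) = 1159/(1159+52.3) = 0.957

0.957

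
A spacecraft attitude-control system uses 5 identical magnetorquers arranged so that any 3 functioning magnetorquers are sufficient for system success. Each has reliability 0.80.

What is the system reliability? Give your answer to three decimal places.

0.942

R = Σ_{i=3}^{5} C(5,i) p^i (1−p)^{5−i} with p = 0.80
C(5,3)·0.80^3·0.20^2 = 0.20480
C(5,4)·0.80^4·0.20^1 = 0.40960
C(5,5)·0.80^5·0.20^0 = 0.32768
Sum = 0.942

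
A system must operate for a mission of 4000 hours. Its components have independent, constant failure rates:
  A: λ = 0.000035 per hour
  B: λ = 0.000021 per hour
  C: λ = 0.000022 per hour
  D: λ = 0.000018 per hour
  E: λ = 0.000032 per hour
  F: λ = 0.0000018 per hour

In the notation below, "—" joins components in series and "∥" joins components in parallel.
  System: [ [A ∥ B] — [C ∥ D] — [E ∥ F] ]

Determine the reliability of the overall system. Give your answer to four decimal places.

0.9828

R(A) = exp(−0.000035 × 4000) = 0.869358
R(B) = exp(−0.000021 × 4000) = 0.919431
R(C) = exp(−0.000022 × 4000) = 0.915761
R(D) = exp(−0.000018 × 4000) = 0.930531
R(E) = exp(−0.000032 × 4000) = 0.879853
R(F) = exp(−0.0000018 × 4000) = 0.992826
Parallel (A and B): 1 − (1 − 0.869358)(1 − 0.919431) = 0.989474
Parallel (C and D): 1 − (1 − 0.915761)(1 − 0.930531) = 0.994148
Parallel (E and F): 1 − (1 − 0.879853)(1 − 0.992826) = 0.999138
Series ([0.989474], [0.994148], and [0.999138]): 0.989474 × 0.994148 × 0.999138 = 0.9828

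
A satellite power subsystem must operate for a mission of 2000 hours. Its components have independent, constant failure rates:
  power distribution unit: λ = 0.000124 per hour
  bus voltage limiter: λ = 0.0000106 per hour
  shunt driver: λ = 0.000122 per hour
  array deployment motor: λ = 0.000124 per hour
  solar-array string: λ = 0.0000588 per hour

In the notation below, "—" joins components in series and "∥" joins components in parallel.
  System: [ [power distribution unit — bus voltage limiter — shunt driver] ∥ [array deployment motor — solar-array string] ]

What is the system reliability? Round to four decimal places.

R(power distribution unit) = exp(−0.000124 × 2000) = 0.780360
R(bus voltage limiter) = exp(−0.0000106 × 2000) = 0.979023
R(shunt driver) = exp(−0.000122 × 2000) = 0.783488
R(array deployment motor) = exp(−0.000124 × 2000) = 0.780360
R(solar-array string) = exp(−0.0000588 × 2000) = 0.889052
Series (power distribution unit, bus voltage limiter, and shunt driver): 0.780360 × 0.979023 × 0.783488 = 0.598577
Series (array deployment motor and solar-array string): 0.780360 × 0.889052 = 0.693781
Parallel ([0.598577] and [0.693781]): 1 − (1 − 0.598577)(1 − 0.693781) = 0.8771

0.8771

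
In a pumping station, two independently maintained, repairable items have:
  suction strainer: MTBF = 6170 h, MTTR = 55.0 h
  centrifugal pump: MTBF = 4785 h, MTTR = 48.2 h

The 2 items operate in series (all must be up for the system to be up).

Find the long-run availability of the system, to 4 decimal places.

A(suction strainer) = MTBF/(MTBF+MTTR) = 6170/(6170+55.0) = 0.991165
A(centrifugal pump) = MTBF/(MTBF+MTTR) = 4785/(4785+48.2) = 0.990027
Series availability: 0.991165 × 0.990027 = 0.9813

0.9813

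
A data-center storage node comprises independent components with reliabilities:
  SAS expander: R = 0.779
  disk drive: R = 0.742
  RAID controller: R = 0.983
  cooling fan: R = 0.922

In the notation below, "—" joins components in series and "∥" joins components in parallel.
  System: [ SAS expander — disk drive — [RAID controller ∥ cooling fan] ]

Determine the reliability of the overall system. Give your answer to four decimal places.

0.5773

Parallel (RAID controller and cooling fan): 1 − (1 − 0.983000)(1 − 0.922000) = 0.998674
Series (SAS expander, disk drive, and [0.998674]): 0.779000 × 0.742000 × 0.998674 = 0.5773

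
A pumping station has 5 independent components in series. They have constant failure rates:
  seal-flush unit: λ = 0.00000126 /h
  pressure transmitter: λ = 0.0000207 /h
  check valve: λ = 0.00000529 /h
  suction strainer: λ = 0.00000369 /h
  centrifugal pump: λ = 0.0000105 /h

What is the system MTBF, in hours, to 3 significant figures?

Series of exponential components: λ_sys = Σ λ_i
λ_sys = 0.00000126 + 0.0000207 + 0.00000529 + 0.00000369 + 0.0000105 = 4.1440e-05 /h
MTBF = 1 / λ_sys = 24100 h

24100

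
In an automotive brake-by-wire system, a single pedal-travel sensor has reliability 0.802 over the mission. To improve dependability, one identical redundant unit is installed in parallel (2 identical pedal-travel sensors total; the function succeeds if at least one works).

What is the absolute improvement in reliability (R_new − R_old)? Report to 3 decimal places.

R_before = 0.802
R_after = 1 − (1 − 0.802)^2 = 0.961
ΔR = 0.961 − 0.802 = 0.159

0.159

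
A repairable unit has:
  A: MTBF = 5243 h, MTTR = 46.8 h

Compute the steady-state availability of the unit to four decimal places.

0.9912

A(A) = MTBF/(MTBF+MTTR) = 5243/(5243+46.8) = 0.9912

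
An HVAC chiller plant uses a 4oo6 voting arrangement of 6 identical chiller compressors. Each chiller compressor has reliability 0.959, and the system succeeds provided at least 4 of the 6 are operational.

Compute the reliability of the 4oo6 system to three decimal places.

0.999

R = Σ_{i=4}^{6} C(6,i) p^i (1−p)^{6−i} with p = 0.959
C(6,4)·0.959^4·0.041^2 = 0.02133
C(6,5)·0.959^5·0.041^1 = 0.19954
C(6,6)·0.959^6·0.041^0 = 0.77788
Sum = 0.999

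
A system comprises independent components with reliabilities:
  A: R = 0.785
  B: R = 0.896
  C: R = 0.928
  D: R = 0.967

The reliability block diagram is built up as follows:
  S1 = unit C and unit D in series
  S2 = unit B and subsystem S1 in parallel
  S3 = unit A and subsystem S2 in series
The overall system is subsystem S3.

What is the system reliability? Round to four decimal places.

Series (C and D): 0.928000 × 0.967000 = 0.897376
Parallel (B and [0.897376]): 1 − (1 − 0.896000)(1 − 0.897376) = 0.989327
Series (A and [0.989327]): 0.785000 × 0.989327 = 0.7766

0.7766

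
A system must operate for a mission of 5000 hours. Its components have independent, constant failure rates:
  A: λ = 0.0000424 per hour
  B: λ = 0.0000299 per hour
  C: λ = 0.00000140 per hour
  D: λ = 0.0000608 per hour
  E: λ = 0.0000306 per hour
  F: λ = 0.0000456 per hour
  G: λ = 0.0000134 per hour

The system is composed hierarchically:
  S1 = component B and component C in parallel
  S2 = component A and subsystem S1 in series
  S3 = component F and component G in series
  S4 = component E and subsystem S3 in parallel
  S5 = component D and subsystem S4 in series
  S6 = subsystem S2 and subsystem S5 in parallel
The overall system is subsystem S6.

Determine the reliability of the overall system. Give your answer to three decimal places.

0.945

R(A) = exp(−0.0000424 × 5000) = 0.80896
R(B) = exp(−0.0000299 × 5000) = 0.86114
R(C) = exp(−0.00000140 × 5000) = 0.99302
R(D) = exp(−0.0000608 × 5000) = 0.73786
R(E) = exp(−0.0000306 × 5000) = 0.85813
R(F) = exp(−0.0000456 × 5000) = 0.79612
R(G) = exp(−0.0000134 × 5000) = 0.93520
Parallel (B and C): 1 − (1 − 0.86114)(1 − 0.99302) = 0.99903
Series (A and [0.99903]): 0.80896 × 0.99903 = 0.80818
Series (F and G): 0.79612 × 0.93520 = 0.74453
Parallel (E and [0.74453]): 1 − (1 − 0.85813)(1 − 0.74453) = 0.96376
Series (D and [0.96376]): 0.73786 × 0.96376 = 0.71112
Parallel ([0.80818] and [0.71112]): 1 − (1 − 0.80818)(1 − 0.71112) = 0.945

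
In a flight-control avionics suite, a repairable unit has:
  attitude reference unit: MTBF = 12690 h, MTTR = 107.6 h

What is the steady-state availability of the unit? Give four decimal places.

A(attitude reference unit) = MTBF/(MTBF+MTTR) = 12690/(12690+107.6) = 0.9916

0.9916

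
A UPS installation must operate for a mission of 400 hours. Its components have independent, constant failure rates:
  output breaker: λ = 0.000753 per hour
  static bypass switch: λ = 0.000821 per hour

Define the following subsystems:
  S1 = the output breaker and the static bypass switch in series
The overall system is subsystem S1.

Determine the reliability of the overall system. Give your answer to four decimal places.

0.5328

R(output breaker) = exp(−0.000753 × 400) = 0.739930
R(static bypass switch) = exp(−0.000821 × 400) = 0.720075
Series (output breaker and static bypass switch): 0.739930 × 0.720075 = 0.5328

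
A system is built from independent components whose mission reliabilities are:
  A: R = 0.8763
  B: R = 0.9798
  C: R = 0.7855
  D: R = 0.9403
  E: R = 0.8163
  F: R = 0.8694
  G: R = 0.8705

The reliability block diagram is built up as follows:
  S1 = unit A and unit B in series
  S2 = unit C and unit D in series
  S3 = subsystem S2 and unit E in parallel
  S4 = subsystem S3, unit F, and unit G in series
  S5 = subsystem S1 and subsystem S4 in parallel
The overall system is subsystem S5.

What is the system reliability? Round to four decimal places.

Series (A and B): 0.876300 × 0.979800 = 0.858599
Series (C and D): 0.785500 × 0.940300 = 0.738606
Parallel ([0.738606] and E): 1 − (1 − 0.738606)(1 − 0.816300) = 0.951982
Series ([0.951982], F, and G): 0.951982 × 0.869400 × 0.870500 = 0.720472
Parallel ([0.858599] and [0.720472]): 1 − (1 − 0.858599)(1 − 0.720472) = 0.9605

0.9605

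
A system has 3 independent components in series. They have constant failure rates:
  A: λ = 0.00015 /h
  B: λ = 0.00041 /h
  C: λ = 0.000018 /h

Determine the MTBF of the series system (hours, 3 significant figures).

1730

Series of exponential components: λ_sys = Σ λ_i
λ_sys = 0.00015 + 0.00041 + 0.000018 = 5.7800e-04 /h
MTBF = 1 / λ_sys = 1730 h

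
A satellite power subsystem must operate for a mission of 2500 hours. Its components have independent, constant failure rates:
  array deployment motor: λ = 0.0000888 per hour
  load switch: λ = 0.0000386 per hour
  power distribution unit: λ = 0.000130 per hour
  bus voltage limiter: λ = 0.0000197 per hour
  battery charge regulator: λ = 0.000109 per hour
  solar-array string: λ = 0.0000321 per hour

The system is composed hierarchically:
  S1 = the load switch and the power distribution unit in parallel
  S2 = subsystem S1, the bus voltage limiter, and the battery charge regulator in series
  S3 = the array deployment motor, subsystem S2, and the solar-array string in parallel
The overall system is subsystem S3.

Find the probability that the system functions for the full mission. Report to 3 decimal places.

0.995

R(array deployment motor) = exp(−0.0000888 × 2500) = 0.80092
R(load switch) = exp(−0.0000386 × 2500) = 0.90801
R(power distribution unit) = exp(−0.000130 × 2500) = 0.72253
R(bus voltage limiter) = exp(−0.0000197 × 2500) = 0.95194
R(battery charge regulator) = exp(−0.000109 × 2500) = 0.76147
R(solar-array string) = exp(−0.0000321 × 2500) = 0.92289
Parallel (load switch and power distribution unit): 1 − (1 − 0.90801)(1 − 0.72253) = 0.97448
Series ([0.97448], bus voltage limiter, and battery charge regulator): 0.97448 × 0.95194 × 0.76147 = 0.70637
Parallel (array deployment motor, [0.70637], and solar-array string): 1 − (1 − 0.80092)(1 − 0.70637)(1 − 0.92289) = 0.995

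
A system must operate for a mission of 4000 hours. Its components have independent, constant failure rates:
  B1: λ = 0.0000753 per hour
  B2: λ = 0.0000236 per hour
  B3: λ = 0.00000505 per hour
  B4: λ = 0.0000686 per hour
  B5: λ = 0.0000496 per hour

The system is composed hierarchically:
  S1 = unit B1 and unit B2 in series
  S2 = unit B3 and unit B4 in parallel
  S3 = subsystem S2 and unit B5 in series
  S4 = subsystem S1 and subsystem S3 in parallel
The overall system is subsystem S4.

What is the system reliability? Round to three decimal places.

R(B1) = exp(−0.0000753 × 4000) = 0.73993
R(B2) = exp(−0.0000236 × 4000) = 0.90992
R(B3) = exp(−0.00000505 × 4000) = 0.98000
R(B4) = exp(−0.0000686 × 4000) = 0.76003
R(B5) = exp(−0.0000496 × 4000) = 0.82004
Series (B1 and B2): 0.73993 × 0.90992 = 0.67328
Parallel (B3 and B4): 1 − (1 − 0.98000)(1 − 0.76003) = 0.99520
Series ([0.99520] and B5): 0.99520 × 0.82004 = 0.81610
Parallel ([0.67328] and [0.81610]): 1 − (1 − 0.67328)(1 − 0.81610) = 0.940

0.940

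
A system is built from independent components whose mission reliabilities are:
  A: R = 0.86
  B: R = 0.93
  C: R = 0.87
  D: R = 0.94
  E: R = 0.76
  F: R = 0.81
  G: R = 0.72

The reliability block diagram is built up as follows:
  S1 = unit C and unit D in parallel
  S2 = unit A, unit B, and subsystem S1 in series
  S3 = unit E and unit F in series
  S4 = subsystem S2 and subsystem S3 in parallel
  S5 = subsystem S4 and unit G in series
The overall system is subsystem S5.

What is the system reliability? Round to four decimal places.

0.6629

Parallel (C and D): 1 − (1 − 0.870000)(1 − 0.940000) = 0.992200
Series (A, B, and [0.992200]): 0.860000 × 0.930000 × 0.992200 = 0.793562
Series (E and F): 0.760000 × 0.810000 = 0.615600
Parallel ([0.793562] and [0.615600]): 1 − (1 − 0.793562)(1 − 0.615600) = 0.920645
Series ([0.920645] and G): 0.920645 × 0.720000 = 0.6629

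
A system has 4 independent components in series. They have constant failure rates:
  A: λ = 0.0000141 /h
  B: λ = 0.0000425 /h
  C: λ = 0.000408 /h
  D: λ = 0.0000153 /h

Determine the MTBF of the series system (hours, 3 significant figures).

2080

Series of exponential components: λ_sys = Σ λ_i
λ_sys = 0.0000141 + 0.0000425 + 0.000408 + 0.0000153 = 4.7990e-04 /h
MTBF = 1 / λ_sys = 2080 h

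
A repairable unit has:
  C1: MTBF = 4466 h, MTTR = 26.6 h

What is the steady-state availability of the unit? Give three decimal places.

0.994

A(C1) = MTBF/(MTBF+MTTR) = 4466/(4466+26.6) = 0.994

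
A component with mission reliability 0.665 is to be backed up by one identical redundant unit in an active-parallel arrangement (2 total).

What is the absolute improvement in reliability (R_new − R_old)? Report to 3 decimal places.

0.223

R_before = 0.665
R_after = 1 − (1 − 0.665)^2 = 0.888
ΔR = 0.888 − 0.665 = 0.223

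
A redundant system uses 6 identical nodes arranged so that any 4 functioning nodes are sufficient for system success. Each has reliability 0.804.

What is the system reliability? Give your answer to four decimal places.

0.9060

R = Σ_{i=4}^{6} C(6,i) p^i (1−p)^{6−i} with p = 0.804
C(6,4)·0.804^4·0.196^2 = 0.240784
C(6,5)·0.804^5·0.196^1 = 0.395082
C(6,6)·0.804^6·0.196^0 = 0.270107
Sum = 0.9060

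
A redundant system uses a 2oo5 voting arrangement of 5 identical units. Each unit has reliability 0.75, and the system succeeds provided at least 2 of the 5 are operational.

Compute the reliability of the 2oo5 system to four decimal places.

R = Σ_{i=2}^{5} C(5,i) p^i (1−p)^{5−i} with p = 0.75
C(5,2)·0.75^2·0.25^3 = 0.087891
C(5,3)·0.75^3·0.25^2 = 0.263672
C(5,4)·0.75^4·0.25^1 = 0.395508
C(5,5)·0.75^5·0.25^0 = 0.237305
Sum = 0.9844

0.9844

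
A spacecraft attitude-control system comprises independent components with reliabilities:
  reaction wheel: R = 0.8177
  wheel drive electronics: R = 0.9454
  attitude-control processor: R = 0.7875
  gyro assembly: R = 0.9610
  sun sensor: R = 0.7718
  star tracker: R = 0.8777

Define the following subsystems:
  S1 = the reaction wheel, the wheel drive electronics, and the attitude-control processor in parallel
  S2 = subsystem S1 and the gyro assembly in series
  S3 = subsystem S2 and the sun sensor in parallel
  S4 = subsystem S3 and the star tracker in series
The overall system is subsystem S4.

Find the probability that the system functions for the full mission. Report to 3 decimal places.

0.869

Parallel (reaction wheel, wheel drive electronics, and attitude-control processor): 1 − (1 − 0.81770)(1 − 0.94540)(1 − 0.78750) = 0.99788
Series ([0.99788] and gyro assembly): 0.99788 × 0.96100 = 0.95896
Parallel ([0.95896] and sun sensor): 1 − (1 − 0.95896)(1 − 0.77180) = 0.99063
Series ([0.99063] and star tracker): 0.99063 × 0.87770 = 0.869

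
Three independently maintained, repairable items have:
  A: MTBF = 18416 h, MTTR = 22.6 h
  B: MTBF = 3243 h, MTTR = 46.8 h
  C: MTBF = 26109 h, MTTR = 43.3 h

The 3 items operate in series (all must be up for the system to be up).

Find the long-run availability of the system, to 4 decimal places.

A(A) = MTBF/(MTBF+MTTR) = 18416/(18416+22.6) = 0.998774
A(B) = MTBF/(MTBF+MTTR) = 3243/(3243+46.8) = 0.985774
A(C) = MTBF/(MTBF+MTTR) = 26109/(26109+43.3) = 0.998344
Series availability: 0.998774 × 0.985774 × 0.998344 = 0.9829

0.9829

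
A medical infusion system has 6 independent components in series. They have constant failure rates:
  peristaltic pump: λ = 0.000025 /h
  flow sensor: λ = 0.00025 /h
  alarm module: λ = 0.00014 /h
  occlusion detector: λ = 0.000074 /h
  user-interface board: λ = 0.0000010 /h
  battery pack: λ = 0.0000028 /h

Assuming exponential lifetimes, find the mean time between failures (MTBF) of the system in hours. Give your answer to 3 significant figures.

Series of exponential components: λ_sys = Σ λ_i
λ_sys = 0.000025 + 0.00025 + 0.00014 + 0.000074 + 0.0000010 + 0.0000028 = 4.9280e-04 /h
MTBF = 1 / λ_sys = 2030 h

2030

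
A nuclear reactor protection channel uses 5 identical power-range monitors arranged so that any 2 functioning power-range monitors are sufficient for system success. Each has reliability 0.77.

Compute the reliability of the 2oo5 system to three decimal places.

R = Σ_{i=2}^{5} C(5,i) p^i (1−p)^{5−i} with p = 0.77
C(5,2)·0.77^2·0.23^3 = 0.07214
C(5,3)·0.77^3·0.23^2 = 0.24151
C(5,4)·0.77^4·0.23^1 = 0.40426
C(5,5)·0.77^5·0.23^0 = 0.27068
Sum = 0.989

0.989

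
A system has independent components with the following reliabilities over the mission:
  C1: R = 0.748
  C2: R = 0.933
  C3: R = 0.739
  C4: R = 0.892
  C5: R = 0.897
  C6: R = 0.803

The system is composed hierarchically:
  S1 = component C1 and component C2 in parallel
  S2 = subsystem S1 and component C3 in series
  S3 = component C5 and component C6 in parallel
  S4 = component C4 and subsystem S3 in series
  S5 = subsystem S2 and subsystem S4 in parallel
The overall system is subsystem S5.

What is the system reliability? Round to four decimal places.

Parallel (C1 and C2): 1 − (1 − 0.748000)(1 − 0.933000) = 0.983116
Series ([0.983116] and C3): 0.983116 × 0.739000 = 0.726523
Parallel (C5 and C6): 1 − (1 − 0.897000)(1 − 0.803000) = 0.979709
Series (C4 and [0.979709]): 0.892000 × 0.979709 = 0.873900
Parallel ([0.726523] and [0.873900]): 1 − (1 − 0.726523)(1 − 0.873900) = 0.9655

0.9655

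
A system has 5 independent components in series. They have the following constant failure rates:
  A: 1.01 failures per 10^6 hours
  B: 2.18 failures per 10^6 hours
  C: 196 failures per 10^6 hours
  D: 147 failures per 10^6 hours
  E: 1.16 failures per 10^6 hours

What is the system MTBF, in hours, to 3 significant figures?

Series of exponential components: λ_sys = Σ λ_i
λ_sys = 0.00000101 + 0.00000218 + 0.000196 + 0.000147 + 0.00000116 = 3.4735e-04 /h
MTBF = 1 / λ_sys = 2880 h

2880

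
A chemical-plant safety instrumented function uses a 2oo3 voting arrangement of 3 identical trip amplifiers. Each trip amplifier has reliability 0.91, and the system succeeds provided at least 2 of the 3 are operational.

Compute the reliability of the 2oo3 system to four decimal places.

R = Σ_{i=2}^{3} C(3,i) p^i (1−p)^{3−i} with p = 0.91
C(3,2)·0.91^2·0.09^1 = 0.223587
C(3,3)·0.91^3·0.09^0 = 0.753571
Sum = 0.9772

0.9772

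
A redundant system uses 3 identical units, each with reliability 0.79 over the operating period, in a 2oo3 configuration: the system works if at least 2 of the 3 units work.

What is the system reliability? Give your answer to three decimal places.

0.886

R = Σ_{i=2}^{3} C(3,i) p^i (1−p)^{3−i} with p = 0.79
C(3,2)·0.79^2·0.21^1 = 0.39318
C(3,3)·0.79^3·0.21^0 = 0.49304
Sum = 0.886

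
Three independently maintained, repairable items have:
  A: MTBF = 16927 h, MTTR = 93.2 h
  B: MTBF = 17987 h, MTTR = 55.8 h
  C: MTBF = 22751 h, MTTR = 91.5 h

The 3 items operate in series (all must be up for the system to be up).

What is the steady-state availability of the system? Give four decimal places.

A(A) = MTBF/(MTBF+MTTR) = 16927/(16927+93.2) = 0.994524
A(B) = MTBF/(MTBF+MTTR) = 17987/(17987+55.8) = 0.996907
A(C) = MTBF/(MTBF+MTTR) = 22751/(22751+91.5) = 0.995994
Series availability: 0.994524 × 0.996907 × 0.995994 = 0.9875

0.9875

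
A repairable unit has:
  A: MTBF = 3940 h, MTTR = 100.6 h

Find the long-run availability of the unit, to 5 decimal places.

0.97510

A(A) = MTBF/(MTBF+MTTR) = 3940/(3940+100.6) = 0.97510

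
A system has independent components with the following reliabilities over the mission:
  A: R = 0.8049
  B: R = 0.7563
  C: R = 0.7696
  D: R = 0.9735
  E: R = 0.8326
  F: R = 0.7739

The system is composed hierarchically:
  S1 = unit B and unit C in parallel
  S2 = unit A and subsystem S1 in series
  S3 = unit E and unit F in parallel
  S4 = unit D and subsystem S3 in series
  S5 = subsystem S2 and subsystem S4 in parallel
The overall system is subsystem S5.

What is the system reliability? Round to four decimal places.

0.9848

Parallel (B and C): 1 − (1 − 0.756300)(1 − 0.769600) = 0.943852
Series (A and [0.943852]): 0.804900 × 0.943852 = 0.759706
Parallel (E and F): 1 − (1 − 0.832600)(1 − 0.773900) = 0.962151
Series (D and [0.962151]): 0.973500 × 0.962151 = 0.936654
Parallel ([0.759706] and [0.936654]): 1 − (1 − 0.759706)(1 − 0.936654) = 0.9848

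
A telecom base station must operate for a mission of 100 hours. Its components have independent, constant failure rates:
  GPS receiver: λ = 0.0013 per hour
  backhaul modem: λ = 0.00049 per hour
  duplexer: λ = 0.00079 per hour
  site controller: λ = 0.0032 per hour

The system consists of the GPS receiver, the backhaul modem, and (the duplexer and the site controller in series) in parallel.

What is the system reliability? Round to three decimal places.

R(GPS receiver) = exp(−0.0013 × 100) = 0.87810
R(backhaul modem) = exp(−0.00049 × 100) = 0.95218
R(duplexer) = exp(−0.00079 × 100) = 0.92404
R(site controller) = exp(−0.0032 × 100) = 0.72615
Series (duplexer and site controller): 0.92404 × 0.72615 = 0.67099
Parallel (GPS receiver, backhaul modem, and [0.67099]): 1 − (1 − 0.87810)(1 − 0.95218)(1 − 0.67099) = 0.998

0.998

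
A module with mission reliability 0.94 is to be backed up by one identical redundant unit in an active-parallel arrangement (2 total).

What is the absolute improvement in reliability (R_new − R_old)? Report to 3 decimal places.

0.056

R_before = 0.94
R_after = 1 − (1 − 0.94)^2 = 0.996
ΔR = 0.996 − 0.94 = 0.056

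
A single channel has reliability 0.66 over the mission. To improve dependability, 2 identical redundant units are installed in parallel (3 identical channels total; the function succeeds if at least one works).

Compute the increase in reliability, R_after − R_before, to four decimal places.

R_before = 0.66
R_after = 1 − (1 − 0.66)^3 = 0.9607
ΔR = 0.9607 − 0.66 = 0.3007

0.3007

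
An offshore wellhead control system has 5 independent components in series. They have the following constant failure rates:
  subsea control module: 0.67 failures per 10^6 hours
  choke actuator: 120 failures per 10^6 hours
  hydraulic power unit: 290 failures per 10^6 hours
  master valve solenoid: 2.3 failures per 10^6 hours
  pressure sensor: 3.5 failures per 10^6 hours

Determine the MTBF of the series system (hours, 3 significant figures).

2400

Series of exponential components: λ_sys = Σ λ_i
λ_sys = 0.00000067 + 0.00012 + 0.00029 + 0.0000023 + 0.0000035 = 4.1647e-04 /h
MTBF = 1 / λ_sys = 2400 h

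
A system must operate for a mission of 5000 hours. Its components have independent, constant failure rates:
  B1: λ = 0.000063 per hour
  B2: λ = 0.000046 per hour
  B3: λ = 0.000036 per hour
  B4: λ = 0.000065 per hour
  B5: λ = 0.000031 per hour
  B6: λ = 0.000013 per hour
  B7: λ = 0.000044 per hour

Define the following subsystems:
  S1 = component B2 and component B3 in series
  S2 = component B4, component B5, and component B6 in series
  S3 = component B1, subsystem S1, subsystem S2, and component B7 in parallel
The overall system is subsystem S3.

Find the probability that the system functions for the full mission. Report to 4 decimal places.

R(B1) = exp(−0.000063 × 5000) = 0.729789
R(B2) = exp(−0.000046 × 5000) = 0.794534
R(B3) = exp(−0.000036 × 5000) = 0.835270
R(B4) = exp(−0.000065 × 5000) = 0.722527
R(B5) = exp(−0.000031 × 5000) = 0.856415
R(B6) = exp(−0.000013 × 5000) = 0.937067
R(B7) = exp(−0.000044 × 5000) = 0.802519
Series (B2 and B3): 0.794534 × 0.835270 = 0.663650
Series (B4, B5, and B6): 0.722527 × 0.856415 × 0.937067 = 0.579841
Parallel (B1, [0.663650], [0.579841], and B7): 1 − (1 − 0.729789)(1 − 0.663650)(1 − 0.579841)(1 − 0.802519) = 0.9925

0.9925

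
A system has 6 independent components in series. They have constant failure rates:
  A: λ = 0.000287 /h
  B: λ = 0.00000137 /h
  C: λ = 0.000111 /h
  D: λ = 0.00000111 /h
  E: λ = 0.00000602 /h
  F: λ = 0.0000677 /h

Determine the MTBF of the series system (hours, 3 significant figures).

2110

Series of exponential components: λ_sys = Σ λ_i
λ_sys = 0.000287 + 0.00000137 + 0.000111 + 0.00000111 + 0.00000602 + 0.0000677 = 4.7420e-04 /h
MTBF = 1 / λ_sys = 2110 h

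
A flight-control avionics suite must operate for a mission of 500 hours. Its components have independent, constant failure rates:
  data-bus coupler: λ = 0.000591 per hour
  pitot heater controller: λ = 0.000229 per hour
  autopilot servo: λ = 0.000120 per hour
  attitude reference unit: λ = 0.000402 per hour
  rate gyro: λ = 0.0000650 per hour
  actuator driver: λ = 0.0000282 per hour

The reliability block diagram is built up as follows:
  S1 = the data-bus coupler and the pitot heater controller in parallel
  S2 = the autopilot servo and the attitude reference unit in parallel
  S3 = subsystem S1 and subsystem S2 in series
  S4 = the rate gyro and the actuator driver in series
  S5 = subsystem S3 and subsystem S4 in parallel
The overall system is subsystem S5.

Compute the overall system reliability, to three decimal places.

R(data-bus coupler) = exp(−0.000591 × 500) = 0.74416
R(pitot heater controller) = exp(−0.000229 × 500) = 0.89181
R(autopilot servo) = exp(−0.000120 × 500) = 0.94176
R(attitude reference unit) = exp(−0.000402 × 500) = 0.81791
R(rate gyro) = exp(−0.0000650 × 500) = 0.96802
R(actuator driver) = exp(−0.0000282 × 500) = 0.98600
Parallel (data-bus coupler and pitot heater controller): 1 − (1 − 0.74416)(1 − 0.89181) = 0.97232
Parallel (autopilot servo and attitude reference unit): 1 − (1 − 0.94176)(1 − 0.81791) = 0.98940
Series ([0.97232] and [0.98940]): 0.97232 × 0.98940 = 0.96201
Series (rate gyro and actuator driver): 0.96802 × 0.98600 = 0.95447
Parallel ([0.96201] and [0.95447]): 1 − (1 − 0.96201)(1 − 0.95447) = 0.998

0.998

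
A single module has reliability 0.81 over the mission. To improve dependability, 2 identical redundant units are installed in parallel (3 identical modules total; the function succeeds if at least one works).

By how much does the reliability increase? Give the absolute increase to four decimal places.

R_before = 0.81
R_after = 1 − (1 − 0.81)^3 = 0.9931
ΔR = 0.9931 − 0.81 = 0.1831

0.1831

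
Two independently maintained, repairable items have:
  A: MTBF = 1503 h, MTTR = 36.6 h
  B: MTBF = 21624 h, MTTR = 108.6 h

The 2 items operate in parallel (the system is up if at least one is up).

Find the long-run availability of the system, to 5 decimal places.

0.99988

A(A) = MTBF/(MTBF+MTTR) = 1503/(1503+36.6) = 0.976228
A(B) = MTBF/(MTBF+MTTR) = 21624/(21624+108.6) = 0.995003
Parallel availability: 1 − (1 − 0.976228)(1 − 0.995003) = 0.99988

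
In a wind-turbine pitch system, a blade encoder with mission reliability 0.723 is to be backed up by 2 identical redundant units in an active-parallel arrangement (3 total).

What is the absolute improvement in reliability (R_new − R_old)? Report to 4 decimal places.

0.2557

R_before = 0.723
R_after = 1 − (1 − 0.723)^3 = 0.9787
ΔR = 0.9787 − 0.723 = 0.2557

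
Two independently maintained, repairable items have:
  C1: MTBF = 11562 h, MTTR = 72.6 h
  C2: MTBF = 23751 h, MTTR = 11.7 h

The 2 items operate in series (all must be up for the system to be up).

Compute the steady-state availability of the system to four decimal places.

0.9933

A(C1) = MTBF/(MTBF+MTTR) = 11562/(11562+72.6) = 0.993760
A(C2) = MTBF/(MTBF+MTTR) = 23751/(23751+11.7) = 0.999508
Series availability: 0.993760 × 0.999508 = 0.9933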